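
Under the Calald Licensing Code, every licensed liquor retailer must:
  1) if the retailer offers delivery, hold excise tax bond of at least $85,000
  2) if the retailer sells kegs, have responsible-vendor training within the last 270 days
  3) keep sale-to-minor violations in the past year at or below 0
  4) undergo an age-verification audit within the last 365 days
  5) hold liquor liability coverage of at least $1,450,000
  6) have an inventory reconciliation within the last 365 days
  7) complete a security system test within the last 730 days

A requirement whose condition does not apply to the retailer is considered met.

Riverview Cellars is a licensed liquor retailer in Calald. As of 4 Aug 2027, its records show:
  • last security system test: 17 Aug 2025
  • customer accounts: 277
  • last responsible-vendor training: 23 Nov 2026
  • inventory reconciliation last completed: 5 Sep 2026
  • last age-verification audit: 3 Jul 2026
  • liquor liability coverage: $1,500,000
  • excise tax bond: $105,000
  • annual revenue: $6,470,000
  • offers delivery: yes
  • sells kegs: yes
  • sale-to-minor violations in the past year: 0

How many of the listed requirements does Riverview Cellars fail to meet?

1

1. condition 'offers delivery' holds; excise tax bond $105,000 ≥ $85,000 → met
2. condition 'sells kegs' holds; responsible-vendor training 254 days ago vs limit 270 → met
3. sale-to-minor violations in the past year 0 ≤ 0 → met
4. age-verification audit 397 days ago vs limit 365 → not met
5. liquor liability coverage $1,500,000 ≥ $1,450,000 → met
6. inventory reconciliation 333 days ago vs limit 365 → met
7. security system test 717 days ago vs limit 730 → met
Not met: 1 of 7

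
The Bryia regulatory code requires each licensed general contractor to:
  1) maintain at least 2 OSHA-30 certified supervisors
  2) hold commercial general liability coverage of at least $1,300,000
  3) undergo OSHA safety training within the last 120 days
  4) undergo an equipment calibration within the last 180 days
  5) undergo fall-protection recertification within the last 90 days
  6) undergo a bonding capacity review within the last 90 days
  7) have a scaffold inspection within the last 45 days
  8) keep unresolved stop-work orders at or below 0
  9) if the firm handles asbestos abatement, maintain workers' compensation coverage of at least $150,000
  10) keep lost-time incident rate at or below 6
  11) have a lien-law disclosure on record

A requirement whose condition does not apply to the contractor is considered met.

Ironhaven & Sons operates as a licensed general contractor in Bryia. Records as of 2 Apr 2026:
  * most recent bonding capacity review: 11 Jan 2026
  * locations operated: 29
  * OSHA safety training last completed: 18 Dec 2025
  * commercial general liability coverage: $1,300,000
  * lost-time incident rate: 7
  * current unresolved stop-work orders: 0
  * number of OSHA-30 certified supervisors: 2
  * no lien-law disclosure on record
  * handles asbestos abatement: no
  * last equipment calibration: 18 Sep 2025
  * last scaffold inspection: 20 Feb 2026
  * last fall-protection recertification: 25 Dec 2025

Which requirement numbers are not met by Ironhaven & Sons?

4, 5, 10, 11

1. OSHA-30 certified supervisors 2 ≥ 2 → met
2. commercial general liability coverage $1,300,000 ≥ $1,300,000 → met
3. OSHA safety training 105 days ago vs limit 120 → met
4. equipment calibration 196 days ago vs limit 180 → not met
5. fall-protection recertification 98 days ago vs limit 90 → not met
6. bonding capacity review 81 days ago vs limit 90 → met
7. scaffold inspection 41 days ago vs limit 45 → met
8. unresolved stop-work orders 0 ≤ 0 → met
9. condition 'handles asbestos abatement' does not hold → requirement n/a → met
10. lost-time incident rate 7 > 6 → not met
11. lien-law disclosure absent → not met
Not met: 4, 5, 10, 11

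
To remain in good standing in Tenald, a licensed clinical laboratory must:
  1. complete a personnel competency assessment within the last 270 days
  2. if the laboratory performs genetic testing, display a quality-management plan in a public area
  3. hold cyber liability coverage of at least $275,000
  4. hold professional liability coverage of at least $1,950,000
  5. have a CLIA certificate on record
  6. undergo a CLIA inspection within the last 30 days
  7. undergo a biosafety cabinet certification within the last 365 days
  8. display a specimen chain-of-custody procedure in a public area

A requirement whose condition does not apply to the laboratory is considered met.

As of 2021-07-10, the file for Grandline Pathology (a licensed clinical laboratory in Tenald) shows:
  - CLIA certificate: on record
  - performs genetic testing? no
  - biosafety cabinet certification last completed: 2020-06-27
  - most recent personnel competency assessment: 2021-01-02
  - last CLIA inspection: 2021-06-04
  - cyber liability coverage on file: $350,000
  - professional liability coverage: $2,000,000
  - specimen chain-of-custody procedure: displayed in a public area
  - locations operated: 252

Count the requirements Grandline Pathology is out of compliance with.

2

1. personnel competency assessment 189 days ago vs limit 270 → met
2. condition 'performs genetic testing' does not hold → requirement n/a → met
3. cyber liability coverage $350,000 ≥ $275,000 → met
4. professional liability coverage $2,000,000 ≥ $1,950,000 → met
5. CLIA certificate present → met
6. CLIA inspection 36 days ago vs limit 30 → not met
7. biosafety cabinet certification 378 days ago vs limit 365 → not met
8. specimen chain-of-custody procedure present → met
Not met: 2 of 8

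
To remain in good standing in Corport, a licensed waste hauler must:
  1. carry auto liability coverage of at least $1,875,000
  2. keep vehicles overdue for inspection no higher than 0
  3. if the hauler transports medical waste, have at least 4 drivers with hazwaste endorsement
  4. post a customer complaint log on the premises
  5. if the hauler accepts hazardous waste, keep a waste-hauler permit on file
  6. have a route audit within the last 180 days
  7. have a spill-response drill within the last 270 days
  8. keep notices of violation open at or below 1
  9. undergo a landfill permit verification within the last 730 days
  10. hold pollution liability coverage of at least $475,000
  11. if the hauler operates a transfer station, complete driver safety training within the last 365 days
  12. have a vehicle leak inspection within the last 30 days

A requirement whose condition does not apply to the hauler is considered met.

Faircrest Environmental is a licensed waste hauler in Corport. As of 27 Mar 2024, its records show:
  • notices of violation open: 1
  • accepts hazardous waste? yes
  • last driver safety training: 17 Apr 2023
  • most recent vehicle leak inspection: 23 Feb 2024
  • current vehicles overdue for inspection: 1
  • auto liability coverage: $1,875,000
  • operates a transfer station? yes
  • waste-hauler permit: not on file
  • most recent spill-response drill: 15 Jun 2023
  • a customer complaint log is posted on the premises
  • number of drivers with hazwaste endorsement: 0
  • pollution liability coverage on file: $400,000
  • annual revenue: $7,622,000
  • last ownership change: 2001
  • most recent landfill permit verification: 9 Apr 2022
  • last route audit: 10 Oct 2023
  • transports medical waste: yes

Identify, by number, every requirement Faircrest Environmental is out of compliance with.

1. auto liability coverage $1,875,000 ≥ $1,875,000 → met
2. vehicles overdue for inspection 1 > 0 → not met
3. condition 'transports medical waste' holds; drivers with hazwaste endorsement 0 < 4 → not met
4. customer complaint log present → met
5. condition 'accepts hazardous waste' holds; waste-hauler permit absent → not met
6. route audit 169 days ago vs limit 180 → met
7. spill-response drill 286 days ago vs limit 270 → not met
8. notices of violation open 1 ≤ 1 → met
9. landfill permit verification 718 days ago vs limit 730 → met
10. pollution liability coverage $400,000 < $475,000 → not met
11. condition 'operates a transfer station' holds; driver safety training 345 days ago vs limit 365 → met
12. vehicle leak inspection 33 days ago vs limit 30 → not met
Not met: 2, 3, 5, 7, 10, 12

2, 3, 5, 7, 10, 12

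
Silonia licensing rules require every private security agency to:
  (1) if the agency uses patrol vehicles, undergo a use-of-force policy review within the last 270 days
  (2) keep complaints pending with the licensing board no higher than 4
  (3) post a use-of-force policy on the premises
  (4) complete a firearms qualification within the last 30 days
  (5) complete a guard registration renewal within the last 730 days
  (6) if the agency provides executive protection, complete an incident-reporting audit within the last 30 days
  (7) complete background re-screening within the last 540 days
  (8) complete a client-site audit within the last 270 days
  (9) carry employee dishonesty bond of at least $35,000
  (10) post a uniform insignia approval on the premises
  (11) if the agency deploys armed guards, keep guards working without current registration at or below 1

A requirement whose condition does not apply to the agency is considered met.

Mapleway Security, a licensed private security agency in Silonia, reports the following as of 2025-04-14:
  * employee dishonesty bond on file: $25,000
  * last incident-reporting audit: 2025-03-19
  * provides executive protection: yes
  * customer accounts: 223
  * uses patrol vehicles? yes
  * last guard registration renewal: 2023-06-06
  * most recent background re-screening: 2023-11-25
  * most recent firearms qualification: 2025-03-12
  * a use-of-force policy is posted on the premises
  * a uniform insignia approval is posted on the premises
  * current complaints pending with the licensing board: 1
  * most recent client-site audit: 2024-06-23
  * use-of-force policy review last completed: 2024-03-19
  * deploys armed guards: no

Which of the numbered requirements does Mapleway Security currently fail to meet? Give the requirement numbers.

1, 4, 8, 9

1. condition 'uses patrol vehicles' holds; use-of-force policy review 391 days ago vs limit 270 → not met
2. complaints pending with the licensing board 1 ≤ 4 → met
3. use-of-force policy present → met
4. firearms qualification 33 days ago vs limit 30 → not met
5. guard registration renewal 678 days ago vs limit 730 → met
6. condition 'provides executive protection' holds; incident-reporting audit 26 days ago vs limit 30 → met
7. background re-screening 506 days ago vs limit 540 → met
8. client-site audit 295 days ago vs limit 270 → not met
9. employee dishonesty bond $25,000 < $35,000 → not met
10. uniform insignia approval present → met
11. condition 'deploys armed guards' does not hold → requirement n/a → met
Not met: 1, 4, 8, 9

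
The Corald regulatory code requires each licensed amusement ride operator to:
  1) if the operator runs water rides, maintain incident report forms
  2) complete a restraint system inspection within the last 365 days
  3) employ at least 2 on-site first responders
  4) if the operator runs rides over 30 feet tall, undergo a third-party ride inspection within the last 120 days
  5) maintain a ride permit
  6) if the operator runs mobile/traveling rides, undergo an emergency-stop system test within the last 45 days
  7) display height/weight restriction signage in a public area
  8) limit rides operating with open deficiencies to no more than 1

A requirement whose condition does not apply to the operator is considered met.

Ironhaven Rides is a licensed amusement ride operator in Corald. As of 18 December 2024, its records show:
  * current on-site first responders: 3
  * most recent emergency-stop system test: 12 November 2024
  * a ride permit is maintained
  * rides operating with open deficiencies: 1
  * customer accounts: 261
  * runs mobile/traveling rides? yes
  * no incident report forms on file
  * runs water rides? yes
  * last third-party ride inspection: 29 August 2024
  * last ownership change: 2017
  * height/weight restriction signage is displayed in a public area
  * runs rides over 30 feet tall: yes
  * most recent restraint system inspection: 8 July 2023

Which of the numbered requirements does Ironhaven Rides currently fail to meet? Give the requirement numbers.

1. condition 'runs water rides' holds; incident report forms absent → not met
2. restraint system inspection 529 days ago vs limit 365 → not met
3. on-site first responders 3 ≥ 2 → met
4. condition 'runs rides over 30 feet tall' holds; third-party ride inspection 111 days ago vs limit 120 → met
5. ride permit present → met
6. condition 'runs mobile/traveling rides' holds; emergency-stop system test 36 days ago vs limit 45 → met
7. height/weight restriction signage present → met
8. rides operating with open deficiencies 1 ≤ 1 → met
Not met: 1, 2

1, 2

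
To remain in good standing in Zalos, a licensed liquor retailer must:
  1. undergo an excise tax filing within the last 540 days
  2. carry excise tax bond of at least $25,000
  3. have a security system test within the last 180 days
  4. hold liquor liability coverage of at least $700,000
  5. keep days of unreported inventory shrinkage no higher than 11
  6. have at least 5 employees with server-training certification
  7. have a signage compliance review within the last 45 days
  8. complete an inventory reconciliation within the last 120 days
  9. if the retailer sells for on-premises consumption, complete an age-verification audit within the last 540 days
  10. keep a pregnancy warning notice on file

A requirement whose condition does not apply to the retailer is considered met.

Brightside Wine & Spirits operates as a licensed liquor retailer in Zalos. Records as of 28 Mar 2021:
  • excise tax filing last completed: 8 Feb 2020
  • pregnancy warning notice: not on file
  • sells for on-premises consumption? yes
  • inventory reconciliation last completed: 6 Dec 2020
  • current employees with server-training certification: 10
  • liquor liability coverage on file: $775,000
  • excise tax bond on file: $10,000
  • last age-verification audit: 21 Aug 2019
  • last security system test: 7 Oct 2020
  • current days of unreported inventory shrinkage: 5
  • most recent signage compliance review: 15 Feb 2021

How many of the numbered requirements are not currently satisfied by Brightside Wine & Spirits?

1. excise tax filing 414 days ago vs limit 540 → met
2. excise tax bond $10,000 < $25,000 → not met
3. security system test 172 days ago vs limit 180 → met
4. liquor liability coverage $775,000 ≥ $700,000 → met
5. days of unreported inventory shrinkage 5 ≤ 11 → met
6. employees with server-training certification 10 ≥ 5 → met
7. signage compliance review 41 days ago vs limit 45 → met
8. inventory reconciliation 112 days ago vs limit 120 → met
9. condition 'sells for on-premises consumption' holds; age-verification audit 585 days ago vs limit 540 → not met
10. pregnancy warning notice absent → not met
Not met: 3 of 10

3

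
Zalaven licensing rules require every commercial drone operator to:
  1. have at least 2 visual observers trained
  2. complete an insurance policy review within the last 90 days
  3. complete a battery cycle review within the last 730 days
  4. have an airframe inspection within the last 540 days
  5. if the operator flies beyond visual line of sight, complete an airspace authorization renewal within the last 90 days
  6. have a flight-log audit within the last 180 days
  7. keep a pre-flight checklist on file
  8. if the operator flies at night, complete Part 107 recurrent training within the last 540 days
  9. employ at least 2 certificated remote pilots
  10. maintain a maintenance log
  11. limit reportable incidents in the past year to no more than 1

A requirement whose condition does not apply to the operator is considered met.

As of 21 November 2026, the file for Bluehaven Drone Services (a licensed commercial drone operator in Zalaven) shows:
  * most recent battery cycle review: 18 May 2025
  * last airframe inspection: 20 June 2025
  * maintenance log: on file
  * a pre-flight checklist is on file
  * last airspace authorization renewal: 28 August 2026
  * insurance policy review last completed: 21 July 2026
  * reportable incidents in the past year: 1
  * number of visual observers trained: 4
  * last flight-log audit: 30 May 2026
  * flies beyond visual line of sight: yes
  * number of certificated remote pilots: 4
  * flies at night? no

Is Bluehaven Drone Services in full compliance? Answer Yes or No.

1. visual observers trained 4 ≥ 2 → met
2. insurance policy review 123 days ago vs limit 90 → not met
3. battery cycle review 552 days ago vs limit 730 → met
4. airframe inspection 519 days ago vs limit 540 → met
5. condition 'flies beyond visual line of sight' holds; airspace authorization renewal 85 days ago vs limit 90 → met
6. flight-log audit 175 days ago vs limit 180 → met
7. pre-flight checklist present → met
8. condition 'flies at night' does not hold → requirement n/a → met
9. certificated remote pilots 4 ≥ 2 → met
10. maintenance log present → met
11. reportable incidents in the past year 1 ≤ 1 → met
Not met: 2

No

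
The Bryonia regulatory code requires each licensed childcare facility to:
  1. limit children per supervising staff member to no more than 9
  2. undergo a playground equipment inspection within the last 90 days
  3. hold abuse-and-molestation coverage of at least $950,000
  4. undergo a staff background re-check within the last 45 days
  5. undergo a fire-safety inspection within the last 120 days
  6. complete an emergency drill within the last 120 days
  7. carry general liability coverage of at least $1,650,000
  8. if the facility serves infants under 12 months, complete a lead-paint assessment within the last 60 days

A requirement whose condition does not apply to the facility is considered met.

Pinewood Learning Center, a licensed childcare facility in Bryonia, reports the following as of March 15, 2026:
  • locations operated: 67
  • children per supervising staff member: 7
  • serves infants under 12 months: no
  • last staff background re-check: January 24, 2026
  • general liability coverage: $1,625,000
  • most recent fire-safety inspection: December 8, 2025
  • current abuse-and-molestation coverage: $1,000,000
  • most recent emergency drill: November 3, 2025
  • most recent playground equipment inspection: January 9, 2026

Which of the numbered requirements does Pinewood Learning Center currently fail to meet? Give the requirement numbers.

1. children per supervising staff member 7 ≤ 9 → met
2. playground equipment inspection 65 days ago vs limit 90 → met
3. abuse-and-molestation coverage $1,000,000 ≥ $950,000 → met
4. staff background re-check 50 days ago vs limit 45 → not met
5. fire-safety inspection 97 days ago vs limit 120 → met
6. emergency drill 132 days ago vs limit 120 → not met
7. general liability coverage $1,625,000 < $1,650,000 → not met
8. condition 'serves infants under 12 months' does not hold → requirement n/a → met
Not met: 4, 6, 7

4, 6, 7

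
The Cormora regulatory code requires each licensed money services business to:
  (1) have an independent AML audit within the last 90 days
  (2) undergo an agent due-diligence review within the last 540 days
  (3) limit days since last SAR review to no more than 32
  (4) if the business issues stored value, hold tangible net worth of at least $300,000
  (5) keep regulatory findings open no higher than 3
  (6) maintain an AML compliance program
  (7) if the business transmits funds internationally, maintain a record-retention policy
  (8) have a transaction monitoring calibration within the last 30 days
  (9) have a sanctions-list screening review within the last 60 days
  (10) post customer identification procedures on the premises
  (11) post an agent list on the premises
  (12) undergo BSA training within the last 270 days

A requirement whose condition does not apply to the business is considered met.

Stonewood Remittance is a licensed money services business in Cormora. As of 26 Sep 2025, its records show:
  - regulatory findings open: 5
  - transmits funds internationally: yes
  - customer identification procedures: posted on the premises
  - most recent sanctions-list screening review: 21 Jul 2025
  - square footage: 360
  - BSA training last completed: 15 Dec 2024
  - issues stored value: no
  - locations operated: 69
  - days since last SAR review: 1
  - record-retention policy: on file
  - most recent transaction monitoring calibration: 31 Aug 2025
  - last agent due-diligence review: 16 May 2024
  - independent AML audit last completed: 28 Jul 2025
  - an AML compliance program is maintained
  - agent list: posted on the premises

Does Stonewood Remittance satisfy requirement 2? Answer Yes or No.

Yes

2. agent due-diligence review 498 days ago vs limit 540 → met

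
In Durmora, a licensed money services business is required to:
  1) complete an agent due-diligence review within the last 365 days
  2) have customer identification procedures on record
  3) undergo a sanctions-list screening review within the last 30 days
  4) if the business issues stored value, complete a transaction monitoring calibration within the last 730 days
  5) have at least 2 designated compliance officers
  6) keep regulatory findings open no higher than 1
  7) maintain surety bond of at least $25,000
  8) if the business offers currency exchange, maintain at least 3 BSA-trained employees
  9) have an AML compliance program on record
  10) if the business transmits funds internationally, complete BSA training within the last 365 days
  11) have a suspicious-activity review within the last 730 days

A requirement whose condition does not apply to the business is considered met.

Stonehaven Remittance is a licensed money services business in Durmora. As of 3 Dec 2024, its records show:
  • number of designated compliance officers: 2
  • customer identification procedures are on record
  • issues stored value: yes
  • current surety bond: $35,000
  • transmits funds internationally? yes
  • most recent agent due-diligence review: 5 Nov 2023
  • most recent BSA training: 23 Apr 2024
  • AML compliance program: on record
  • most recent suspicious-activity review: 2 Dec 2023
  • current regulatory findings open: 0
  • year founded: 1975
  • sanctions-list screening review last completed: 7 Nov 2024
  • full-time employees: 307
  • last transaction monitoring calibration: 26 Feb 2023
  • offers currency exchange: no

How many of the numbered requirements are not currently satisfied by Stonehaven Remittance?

1

1. agent due-diligence review 394 days ago vs limit 365 → not met
2. customer identification procedures present → met
3. sanctions-list screening review 26 days ago vs limit 30 → met
4. condition 'issues stored value' holds; transaction monitoring calibration 646 days ago vs limit 730 → met
5. designated compliance officers 2 ≥ 2 → met
6. regulatory findings open 0 ≤ 1 → met
7. surety bond $35,000 ≥ $25,000 → met
8. condition 'offers currency exchange' does not hold → requirement n/a → met
9. AML compliance program present → met
10. condition 'transmits funds internationally' holds; BSA training 224 days ago vs limit 365 → met
11. suspicious-activity review 367 days ago vs limit 730 → met
Not met: 1 of 11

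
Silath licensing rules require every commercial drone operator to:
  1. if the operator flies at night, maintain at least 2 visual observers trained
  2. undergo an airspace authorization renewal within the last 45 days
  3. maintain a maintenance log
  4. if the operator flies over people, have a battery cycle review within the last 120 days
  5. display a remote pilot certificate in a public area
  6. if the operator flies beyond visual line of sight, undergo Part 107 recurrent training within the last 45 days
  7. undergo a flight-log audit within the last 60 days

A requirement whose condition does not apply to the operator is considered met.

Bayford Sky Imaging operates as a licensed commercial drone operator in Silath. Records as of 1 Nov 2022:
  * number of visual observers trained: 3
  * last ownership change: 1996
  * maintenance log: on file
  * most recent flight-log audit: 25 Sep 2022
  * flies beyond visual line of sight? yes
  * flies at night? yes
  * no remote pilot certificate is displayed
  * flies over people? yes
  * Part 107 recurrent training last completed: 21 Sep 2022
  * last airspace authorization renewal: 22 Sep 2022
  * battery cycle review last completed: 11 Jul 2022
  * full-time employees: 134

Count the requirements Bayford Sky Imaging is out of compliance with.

1

1. condition 'flies at night' holds; visual observers trained 3 ≥ 2 → met
2. airspace authorization renewal 40 days ago vs limit 45 → met
3. maintenance log present → met
4. condition 'flies over people' holds; battery cycle review 113 days ago vs limit 120 → met
5. remote pilot certificate absent → not met
6. condition 'flies beyond visual line of sight' holds; Part 107 recurrent training 41 days ago vs limit 45 → met
7. flight-log audit 37 days ago vs limit 60 → met
Not met: 1 of 7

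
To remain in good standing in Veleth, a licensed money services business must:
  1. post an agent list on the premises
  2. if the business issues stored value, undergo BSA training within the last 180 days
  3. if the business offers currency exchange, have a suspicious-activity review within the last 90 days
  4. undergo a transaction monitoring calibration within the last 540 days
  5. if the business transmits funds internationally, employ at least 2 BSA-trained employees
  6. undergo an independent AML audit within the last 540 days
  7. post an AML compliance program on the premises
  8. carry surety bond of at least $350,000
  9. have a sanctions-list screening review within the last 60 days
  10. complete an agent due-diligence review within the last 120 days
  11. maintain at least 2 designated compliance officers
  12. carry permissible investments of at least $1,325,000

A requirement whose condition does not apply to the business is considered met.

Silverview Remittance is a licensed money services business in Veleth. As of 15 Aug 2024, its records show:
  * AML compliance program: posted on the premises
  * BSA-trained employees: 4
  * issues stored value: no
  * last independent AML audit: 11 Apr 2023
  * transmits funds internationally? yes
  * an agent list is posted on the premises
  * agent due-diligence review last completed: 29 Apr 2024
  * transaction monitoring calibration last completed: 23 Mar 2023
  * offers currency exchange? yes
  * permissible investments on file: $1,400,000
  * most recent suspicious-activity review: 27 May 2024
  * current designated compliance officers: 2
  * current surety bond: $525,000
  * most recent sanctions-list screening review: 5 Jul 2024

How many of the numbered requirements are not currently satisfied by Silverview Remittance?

0

1. agent list present → met
2. condition 'issues stored value' does not hold → requirement n/a → met
3. condition 'offers currency exchange' holds; suspicious-activity review 80 days ago vs limit 90 → met
4. transaction monitoring calibration 511 days ago vs limit 540 → met
5. condition 'transmits funds internationally' holds; BSA-trained employees 4 ≥ 2 → met
6. independent AML audit 492 days ago vs limit 540 → met
7. AML compliance program present → met
8. surety bond $525,000 ≥ $350,000 → met
9. sanctions-list screening review 41 days ago vs limit 60 → met
10. agent due-diligence review 108 days ago vs limit 120 → met
11. designated compliance officers 2 ≥ 2 → met
12. permissible investments $1,400,000 ≥ $1,325,000 → met
Not met: 0 of 12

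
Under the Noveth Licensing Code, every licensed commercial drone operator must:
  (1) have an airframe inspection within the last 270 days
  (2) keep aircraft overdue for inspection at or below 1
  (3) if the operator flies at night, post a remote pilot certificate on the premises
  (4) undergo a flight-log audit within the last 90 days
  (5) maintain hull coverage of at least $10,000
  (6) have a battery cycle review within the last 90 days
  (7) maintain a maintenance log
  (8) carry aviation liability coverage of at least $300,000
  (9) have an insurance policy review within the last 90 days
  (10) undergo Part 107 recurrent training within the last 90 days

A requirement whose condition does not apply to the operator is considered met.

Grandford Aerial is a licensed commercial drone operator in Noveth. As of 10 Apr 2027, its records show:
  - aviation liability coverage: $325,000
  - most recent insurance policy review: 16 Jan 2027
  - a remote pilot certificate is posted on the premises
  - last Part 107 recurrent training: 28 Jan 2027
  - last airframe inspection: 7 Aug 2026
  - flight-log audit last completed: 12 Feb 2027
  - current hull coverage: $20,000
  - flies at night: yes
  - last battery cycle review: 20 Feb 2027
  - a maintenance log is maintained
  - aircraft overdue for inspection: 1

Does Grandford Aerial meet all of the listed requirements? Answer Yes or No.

1. airframe inspection 246 days ago vs limit 270 → met
2. aircraft overdue for inspection 1 ≤ 1 → met
3. condition 'flies at night' holds; remote pilot certificate present → met
4. flight-log audit 57 days ago vs limit 90 → met
5. hull coverage $20,000 ≥ $10,000 → met
6. battery cycle review 49 days ago vs limit 90 → met
7. maintenance log present → met
8. aviation liability coverage $325,000 ≥ $300,000 → met
9. insurance policy review 84 days ago vs limit 90 → met
10. Part 107 recurrent training 72 days ago vs limit 90 → met
All met.

Yes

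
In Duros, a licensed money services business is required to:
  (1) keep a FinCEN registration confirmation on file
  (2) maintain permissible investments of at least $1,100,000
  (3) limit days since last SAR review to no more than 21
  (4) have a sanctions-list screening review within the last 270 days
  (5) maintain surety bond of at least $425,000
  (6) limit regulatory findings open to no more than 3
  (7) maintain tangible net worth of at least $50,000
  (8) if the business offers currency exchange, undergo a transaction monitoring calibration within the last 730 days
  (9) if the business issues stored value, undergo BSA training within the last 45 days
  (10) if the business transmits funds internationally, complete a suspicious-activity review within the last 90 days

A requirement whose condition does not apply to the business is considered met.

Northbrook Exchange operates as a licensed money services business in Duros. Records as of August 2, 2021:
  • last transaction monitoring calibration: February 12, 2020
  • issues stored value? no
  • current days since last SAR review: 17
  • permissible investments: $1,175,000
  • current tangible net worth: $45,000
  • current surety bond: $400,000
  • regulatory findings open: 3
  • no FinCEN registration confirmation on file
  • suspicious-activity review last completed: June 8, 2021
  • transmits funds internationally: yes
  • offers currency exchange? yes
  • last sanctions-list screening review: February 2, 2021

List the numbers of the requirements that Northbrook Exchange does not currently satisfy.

1, 5, 7

1. FinCEN registration confirmation absent → not met
2. permissible investments $1,175,000 ≥ $1,100,000 → met
3. days since last SAR review 17 ≤ 21 → met
4. sanctions-list screening review 181 days ago vs limit 270 → met
5. surety bond $400,000 < $425,000 → not met
6. regulatory findings open 3 ≤ 3 → met
7. tangible net worth $45,000 < $50,000 → not met
8. condition 'offers currency exchange' holds; transaction monitoring calibration 537 days ago vs limit 730 → met
9. condition 'issues stored value' does not hold → requirement n/a → met
10. condition 'transmits funds internationally' holds; suspicious-activity review 55 days ago vs limit 90 → met
Not met: 1, 5, 7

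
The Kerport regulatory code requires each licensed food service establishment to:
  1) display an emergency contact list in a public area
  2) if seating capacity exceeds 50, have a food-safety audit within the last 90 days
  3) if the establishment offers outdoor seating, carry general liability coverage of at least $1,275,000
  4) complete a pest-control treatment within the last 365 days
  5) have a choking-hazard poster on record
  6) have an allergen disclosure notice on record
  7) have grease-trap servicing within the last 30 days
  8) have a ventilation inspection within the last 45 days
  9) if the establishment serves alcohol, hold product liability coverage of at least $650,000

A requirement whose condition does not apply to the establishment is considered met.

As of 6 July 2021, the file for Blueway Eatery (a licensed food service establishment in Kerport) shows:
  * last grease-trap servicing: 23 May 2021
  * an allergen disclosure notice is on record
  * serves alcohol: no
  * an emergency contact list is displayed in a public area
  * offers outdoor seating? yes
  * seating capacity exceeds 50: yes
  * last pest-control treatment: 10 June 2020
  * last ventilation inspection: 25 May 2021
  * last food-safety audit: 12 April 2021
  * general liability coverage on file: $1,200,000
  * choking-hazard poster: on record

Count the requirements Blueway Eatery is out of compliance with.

1. emergency contact list present → met
2. condition 'seating capacity exceeds 50' holds; food-safety audit 85 days ago vs limit 90 → met
3. condition 'offers outdoor seating' holds; general liability coverage $1,200,000 < $1,275,000 → not met
4. pest-control treatment 391 days ago vs limit 365 → not met
5. choking-hazard poster present → met
6. allergen disclosure notice present → met
7. grease-trap servicing 44 days ago vs limit 30 → not met
8. ventilation inspection 42 days ago vs limit 45 → met
9. condition 'serves alcohol' does not hold → requirement n/a → met
Not met: 3 of 9

3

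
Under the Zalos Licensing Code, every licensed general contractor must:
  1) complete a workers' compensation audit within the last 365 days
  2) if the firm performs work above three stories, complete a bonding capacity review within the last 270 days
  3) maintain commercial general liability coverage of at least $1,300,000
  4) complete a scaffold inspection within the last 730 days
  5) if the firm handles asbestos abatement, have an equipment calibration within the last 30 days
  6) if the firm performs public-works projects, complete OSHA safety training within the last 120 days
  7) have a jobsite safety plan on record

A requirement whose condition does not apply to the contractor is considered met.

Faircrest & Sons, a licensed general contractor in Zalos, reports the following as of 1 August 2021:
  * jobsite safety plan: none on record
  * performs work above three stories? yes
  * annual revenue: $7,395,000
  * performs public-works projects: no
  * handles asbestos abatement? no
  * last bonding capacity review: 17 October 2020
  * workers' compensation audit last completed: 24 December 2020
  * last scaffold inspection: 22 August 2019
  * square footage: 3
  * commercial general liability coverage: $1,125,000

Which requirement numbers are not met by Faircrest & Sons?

1. workers' compensation audit 220 days ago vs limit 365 → met
2. condition 'performs work above three stories' holds; bonding capacity review 288 days ago vs limit 270 → not met
3. commercial general liability coverage $1,125,000 < $1,300,000 → not met
4. scaffold inspection 710 days ago vs limit 730 → met
5. condition 'handles asbestos abatement' does not hold → requirement n/a → met
6. condition 'performs public-works projects' does not hold → requirement n/a → met
7. jobsite safety plan absent → not met
Not met: 2, 3, 7

2, 3, 7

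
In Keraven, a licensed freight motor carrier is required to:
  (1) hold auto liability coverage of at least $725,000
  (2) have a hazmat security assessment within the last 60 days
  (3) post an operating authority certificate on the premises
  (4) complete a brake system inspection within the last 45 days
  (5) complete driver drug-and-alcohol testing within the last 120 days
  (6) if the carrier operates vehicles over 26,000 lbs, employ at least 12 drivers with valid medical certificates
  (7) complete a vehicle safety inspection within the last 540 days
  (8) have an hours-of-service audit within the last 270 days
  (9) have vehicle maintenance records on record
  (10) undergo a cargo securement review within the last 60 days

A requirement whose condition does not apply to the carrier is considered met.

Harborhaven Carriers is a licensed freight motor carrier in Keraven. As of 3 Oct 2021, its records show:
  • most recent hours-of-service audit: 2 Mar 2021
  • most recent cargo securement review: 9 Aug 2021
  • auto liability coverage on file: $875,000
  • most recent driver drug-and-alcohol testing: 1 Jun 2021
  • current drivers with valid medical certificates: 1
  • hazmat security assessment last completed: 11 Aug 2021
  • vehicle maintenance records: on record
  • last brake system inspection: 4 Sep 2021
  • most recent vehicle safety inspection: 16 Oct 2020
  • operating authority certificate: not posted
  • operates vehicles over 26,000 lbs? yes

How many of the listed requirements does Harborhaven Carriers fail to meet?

3

1. auto liability coverage $875,000 ≥ $725,000 → met
2. hazmat security assessment 53 days ago vs limit 60 → met
3. operating authority certificate absent → not met
4. brake system inspection 29 days ago vs limit 45 → met
5. driver drug-and-alcohol testing 124 days ago vs limit 120 → not met
6. condition 'operates vehicles over 26,000 lbs' holds; drivers with valid medical certificates 1 < 12 → not met
7. vehicle safety inspection 352 days ago vs limit 540 → met
8. hours-of-service audit 215 days ago vs limit 270 → met
9. vehicle maintenance records present → met
10. cargo securement review 55 days ago vs limit 60 → met
Not met: 3 of 10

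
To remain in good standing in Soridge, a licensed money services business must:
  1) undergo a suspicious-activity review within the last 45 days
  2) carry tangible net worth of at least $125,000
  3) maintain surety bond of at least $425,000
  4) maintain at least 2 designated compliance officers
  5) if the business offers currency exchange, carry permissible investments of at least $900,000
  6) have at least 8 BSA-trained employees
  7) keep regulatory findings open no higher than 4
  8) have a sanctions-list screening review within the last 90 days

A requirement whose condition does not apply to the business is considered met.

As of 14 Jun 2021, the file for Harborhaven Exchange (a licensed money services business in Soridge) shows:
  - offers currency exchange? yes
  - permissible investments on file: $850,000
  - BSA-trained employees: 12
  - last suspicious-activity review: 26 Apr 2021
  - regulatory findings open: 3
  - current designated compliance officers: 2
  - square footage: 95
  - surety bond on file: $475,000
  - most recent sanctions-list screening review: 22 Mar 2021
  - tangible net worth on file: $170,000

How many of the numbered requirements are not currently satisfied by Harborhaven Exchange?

2

1. suspicious-activity review 49 days ago vs limit 45 → not met
2. tangible net worth $170,000 ≥ $125,000 → met
3. surety bond $475,000 ≥ $425,000 → met
4. designated compliance officers 2 ≥ 2 → met
5. condition 'offers currency exchange' holds; permissible investments $850,000 < $900,000 → not met
6. BSA-trained employees 12 ≥ 8 → met
7. regulatory findings open 3 ≤ 4 → met
8. sanctions-list screening review 84 days ago vs limit 90 → met
Not met: 2 of 8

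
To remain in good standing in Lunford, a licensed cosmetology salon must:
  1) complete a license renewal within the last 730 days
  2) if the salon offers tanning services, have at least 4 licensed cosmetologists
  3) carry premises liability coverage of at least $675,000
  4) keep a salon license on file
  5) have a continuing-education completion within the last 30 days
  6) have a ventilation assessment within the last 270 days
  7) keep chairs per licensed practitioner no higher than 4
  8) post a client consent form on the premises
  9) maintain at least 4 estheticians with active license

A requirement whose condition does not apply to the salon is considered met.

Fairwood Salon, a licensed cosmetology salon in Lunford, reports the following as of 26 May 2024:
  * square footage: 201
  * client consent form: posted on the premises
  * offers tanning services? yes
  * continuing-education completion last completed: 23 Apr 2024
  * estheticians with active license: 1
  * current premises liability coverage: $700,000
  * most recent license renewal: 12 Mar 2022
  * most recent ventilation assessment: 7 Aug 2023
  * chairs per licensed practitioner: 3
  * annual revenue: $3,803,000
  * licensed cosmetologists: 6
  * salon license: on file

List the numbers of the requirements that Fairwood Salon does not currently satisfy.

1, 5, 6, 9

1. license renewal 806 days ago vs limit 730 → not met
2. condition 'offers tanning services' holds; licensed cosmetologists 6 ≥ 4 → met
3. premises liability coverage $700,000 ≥ $675,000 → met
4. salon license present → met
5. continuing-education completion 33 days ago vs limit 30 → not met
6. ventilation assessment 293 days ago vs limit 270 → not met
7. chairs per licensed practitioner 3 ≤ 4 → met
8. client consent form present → met
9. estheticians with active license 1 < 4 → not met
Not met: 1, 5, 6, 9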